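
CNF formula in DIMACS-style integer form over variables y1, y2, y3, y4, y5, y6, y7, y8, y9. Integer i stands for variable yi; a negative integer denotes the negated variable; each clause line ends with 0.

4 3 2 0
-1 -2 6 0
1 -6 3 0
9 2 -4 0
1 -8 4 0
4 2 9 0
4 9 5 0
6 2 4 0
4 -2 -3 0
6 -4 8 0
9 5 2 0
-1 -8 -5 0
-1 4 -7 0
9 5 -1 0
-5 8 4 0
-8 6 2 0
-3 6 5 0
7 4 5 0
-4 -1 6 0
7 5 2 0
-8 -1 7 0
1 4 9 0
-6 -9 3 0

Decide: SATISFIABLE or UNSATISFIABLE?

Branch on y1: take y1 = False.
For the remaining variables, y2 = True, y3 = False, y4 = True, y5 = False, y6 = False, y7 = False, y8 = True, y9 = True works.
Every clause has at least one true literal under this assignment.
So y1=False  y2=True  y3=False  y4=True  y5=False  y6=False  y7=False  y8=True  y9=True is a satisfying assignment.

SATISFIABLE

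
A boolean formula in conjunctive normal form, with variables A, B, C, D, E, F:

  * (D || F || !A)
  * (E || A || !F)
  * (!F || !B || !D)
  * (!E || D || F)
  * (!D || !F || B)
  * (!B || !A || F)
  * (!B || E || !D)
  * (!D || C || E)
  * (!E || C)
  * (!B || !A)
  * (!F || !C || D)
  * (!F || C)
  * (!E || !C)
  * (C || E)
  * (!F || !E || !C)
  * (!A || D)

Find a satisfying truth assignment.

A=0  B=1  C=1  D=0  E=0  F=0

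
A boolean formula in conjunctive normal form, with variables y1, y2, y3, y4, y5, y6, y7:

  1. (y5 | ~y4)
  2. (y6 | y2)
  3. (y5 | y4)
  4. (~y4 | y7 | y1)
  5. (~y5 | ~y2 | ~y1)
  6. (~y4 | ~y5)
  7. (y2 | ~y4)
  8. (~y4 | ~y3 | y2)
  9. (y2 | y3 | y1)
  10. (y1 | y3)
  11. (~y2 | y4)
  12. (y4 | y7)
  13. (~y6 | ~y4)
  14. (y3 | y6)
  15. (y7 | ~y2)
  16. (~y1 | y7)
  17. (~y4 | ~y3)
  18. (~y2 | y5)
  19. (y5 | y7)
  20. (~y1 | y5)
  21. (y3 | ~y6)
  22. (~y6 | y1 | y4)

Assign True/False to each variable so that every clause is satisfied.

y1=1, y2=0, y3=1, y4=0, y5=1, y6=1, y7=1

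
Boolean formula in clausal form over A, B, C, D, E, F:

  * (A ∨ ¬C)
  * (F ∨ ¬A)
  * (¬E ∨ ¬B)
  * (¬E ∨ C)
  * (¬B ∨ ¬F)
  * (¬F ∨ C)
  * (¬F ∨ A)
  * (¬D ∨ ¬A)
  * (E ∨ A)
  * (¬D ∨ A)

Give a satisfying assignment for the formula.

Pure literal: B appears only negated; assign B = False.
D occurs only negated in the remaining clauses — set D = False.
Branch on A: take A = True.
  then F is forced to True.
  then C is forced to True.
E is now unconstrained; take E = True.
Every clause has at least one true literal under this assignment.

A=True, B=False, C=True, D=False, E=True, F=True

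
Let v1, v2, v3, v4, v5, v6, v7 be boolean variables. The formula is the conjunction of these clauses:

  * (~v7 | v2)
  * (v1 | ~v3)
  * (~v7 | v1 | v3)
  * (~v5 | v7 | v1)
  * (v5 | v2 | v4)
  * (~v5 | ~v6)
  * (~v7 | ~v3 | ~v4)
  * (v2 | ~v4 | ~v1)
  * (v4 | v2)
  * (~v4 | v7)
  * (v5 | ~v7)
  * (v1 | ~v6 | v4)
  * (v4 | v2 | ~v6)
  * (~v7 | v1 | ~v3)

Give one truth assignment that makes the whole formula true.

Pure literal: v2 appears only positively; assign v2 = True.
Pure literal: v6 appears only negated; assign v6 = False.
Set v1 = True and propagate.
Branch on v3: take v3 = True.
Set v4 = False and propagate.
The remaining clauses are satisfied by v5 = True, v7 = True.

v1=1, v2=1, v3=1, v4=0, v5=1, v6=0, v7=1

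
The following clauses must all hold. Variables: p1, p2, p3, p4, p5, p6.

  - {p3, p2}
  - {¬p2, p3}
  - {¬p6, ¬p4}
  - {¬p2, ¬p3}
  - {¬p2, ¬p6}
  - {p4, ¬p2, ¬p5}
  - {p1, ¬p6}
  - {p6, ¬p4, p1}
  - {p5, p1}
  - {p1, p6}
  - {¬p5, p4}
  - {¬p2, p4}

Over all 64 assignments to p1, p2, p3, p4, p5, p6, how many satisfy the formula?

4

The models are:
  p1=T p2=F p3=T p4=F p5=F p6=F
  p1=T p2=F p3=T p4=F p5=F p6=T
  p1=T p2=F p3=T p4=T p5=F p6=F
  p1=T p2=F p3=T p4=T p5=T p6=F
Count: 4.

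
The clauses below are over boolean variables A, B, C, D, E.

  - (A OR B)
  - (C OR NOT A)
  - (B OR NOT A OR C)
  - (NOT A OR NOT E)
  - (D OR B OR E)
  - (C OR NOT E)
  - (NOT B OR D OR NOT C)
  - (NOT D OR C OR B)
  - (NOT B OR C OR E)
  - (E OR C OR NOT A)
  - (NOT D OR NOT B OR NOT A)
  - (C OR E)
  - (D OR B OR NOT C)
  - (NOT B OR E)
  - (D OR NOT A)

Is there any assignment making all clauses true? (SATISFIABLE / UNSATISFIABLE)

Branch on A: take A = False.
  then B is forced to True.
  then E is forced to True.
  then C is forced to True.
  then D is forced to True.
So A=False, B=True, C=True, D=True, E=True is a satisfying assignment.

SATISFIABLE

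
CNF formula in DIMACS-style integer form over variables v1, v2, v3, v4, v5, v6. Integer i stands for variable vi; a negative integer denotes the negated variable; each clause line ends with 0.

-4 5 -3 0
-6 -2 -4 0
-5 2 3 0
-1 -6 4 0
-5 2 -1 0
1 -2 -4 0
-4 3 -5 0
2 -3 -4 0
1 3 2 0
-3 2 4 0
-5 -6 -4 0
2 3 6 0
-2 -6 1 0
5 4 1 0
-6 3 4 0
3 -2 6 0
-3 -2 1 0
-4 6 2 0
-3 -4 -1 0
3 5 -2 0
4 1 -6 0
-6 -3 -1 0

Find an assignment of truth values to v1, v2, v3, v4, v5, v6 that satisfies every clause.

v1=1  v2=0  v3=0  v4=1  v5=0  v6=1

Check each clause:
  1. (v5 OR NOT v4 OR NOT v3) — NOT v3 is true.
  2. (NOT v4 OR NOT v2 OR NOT v6) — NOT v2 is true.
  3. (NOT v5 OR v2 OR v3) — NOT v5 is true.
  4. (NOT v6 OR v4 OR NOT v1) — v4 is true.
  5. (v2 OR NOT v5 OR NOT v1) — NOT v5 is true.
  6. (NOT v4 OR v1 OR NOT v2) — v1 is true.
  7. (NOT v5 OR v3 OR NOT v4) — NOT v5 is true.
  8. (v2 OR NOT v3 OR NOT v4) — NOT v3 is true.
  9. (v1 OR v2 OR v3) — v1 is true.
  10. (v4 OR NOT v3 OR v2) — v4 is true.
  11. (NOT v4 OR NOT v6 OR NOT v5) — NOT v5 is true.
  12. (v3 OR v6 OR v2) — v6 is true.
  13. (NOT v2 OR v1 OR NOT v6) — v1 is true.
  14. (v1 OR v4 OR v5) — v1 is true.
  15. (v4 OR NOT v6 OR v3) — v4 is true.
  16. (NOT v2 OR v6 OR v3) — v6 is true.
  17. (NOT v2 OR v1 OR NOT v3) — v1 is true.
  18. (NOT v4 OR v6 OR v2) — v6 is true.
  19. (NOT v4 OR NOT v1 OR NOT v3) — NOT v3 is true.
  20. (v3 OR NOT v2 OR v5) — NOT v2 is true.
  21. (v4 OR NOT v6 OR v1) — v1 is true.
  22. (NOT v3 OR NOT v1 OR NOT v6) — NOT v3 is true.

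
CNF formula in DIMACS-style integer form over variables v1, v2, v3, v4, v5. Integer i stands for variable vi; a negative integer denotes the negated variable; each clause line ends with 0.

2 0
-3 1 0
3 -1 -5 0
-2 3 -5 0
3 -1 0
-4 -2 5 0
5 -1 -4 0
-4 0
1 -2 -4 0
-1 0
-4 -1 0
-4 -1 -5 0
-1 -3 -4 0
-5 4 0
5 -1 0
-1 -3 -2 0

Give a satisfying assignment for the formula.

v1 = F, v2 = T, v3 = F, v4 = F, v5 = F

The clause (v2) is unit: v2 must be True.
The clause (¬v4) is unit: v4 must be False.
The clause (¬v1) is unit: v1 must be False.
The clause (¬v3) is unit: v3 must be False.
The clause (¬v5) is unit: v5 must be False.
Check each clause:
  1. {v2} — v2 is true.
  2. {¬v3, v1} — ¬v3 is true.
  3. {¬v5, v3, ¬v1} — ¬v1 is true.
  4. {v3, ¬v5, ¬v2} — ¬v5 is true.
  5. {¬v1, v3} — ¬v1 is true.
  6. {¬v2, v5, ¬v4} — ¬v4 is true.
  7. {v5, ¬v1, ¬v4} — ¬v4 is true.
  8. {¬v4} — ¬v4 is true.
  9. {¬v2, ¬v4, v1} — ¬v4 is true.
  10. {¬v1} — ¬v1 is true.
  11. {¬v1, ¬v4} — ¬v4 is true.
  12. {¬v4, ¬v1, ¬v5} — ¬v5 is true.
  13. {¬v4, ¬v3, ¬v1} — ¬v4 is true.
  14. {v4, ¬v5} — ¬v5 is true.
  15. {¬v1, v5} — ¬v1 is true.
  16. {¬v3, ¬v1, ¬v2} — ¬v3 is true.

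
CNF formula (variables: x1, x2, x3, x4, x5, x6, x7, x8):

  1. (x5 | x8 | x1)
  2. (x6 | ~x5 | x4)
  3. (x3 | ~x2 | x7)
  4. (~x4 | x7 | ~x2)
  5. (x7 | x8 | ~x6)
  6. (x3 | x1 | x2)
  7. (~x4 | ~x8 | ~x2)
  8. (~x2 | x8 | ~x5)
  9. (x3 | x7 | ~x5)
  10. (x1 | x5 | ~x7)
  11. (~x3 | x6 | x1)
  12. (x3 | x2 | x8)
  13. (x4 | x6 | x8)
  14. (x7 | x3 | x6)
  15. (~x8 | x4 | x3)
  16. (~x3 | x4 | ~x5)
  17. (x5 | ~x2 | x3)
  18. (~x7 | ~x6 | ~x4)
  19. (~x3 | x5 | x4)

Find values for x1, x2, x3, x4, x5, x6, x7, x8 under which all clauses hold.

x1=1, x2=0, x3=1, x4=1, x5=1, x6=0, x7=0, x8=1

Check each clause:
  1. (x8 | x5 | x1) — x8 is true.
  2. (~x5 | x6 | x4) — x4 is true.
  3. (x7 | x3 | ~x2) — x3 is true.
  4. (~x2 | ~x4 | x7) — ~x2 is true.
  5. (~x6 | x8 | x7) — x8 is true.
  6. (x1 | x3 | x2) — x1 is true.
  7. (~x8 | ~x2 | ~x4) — ~x2 is true.
  8. (x8 | ~x2 | ~x5) — x8 is true.
  9. (x3 | x7 | ~x5) — x3 is true.
  10. (x5 | x1 | ~x7) — ~x7 is true.
  11. (x1 | ~x3 | x6) — x1 is true.
  12. (x3 | x2 | x8) — x8 is true.
  13. (x8 | x4 | x6) — x8 is true.
  14. (x3 | x7 | x6) — x3 is true.
  15. (~x8 | x4 | x3) — x3 is true.
  16. (x4 | ~x3 | ~x5) — x4 is true.
  17. (~x2 | x5 | x3) — x3 is true.
  18. (~x7 | ~x4 | ~x6) — ~x7 is true.
  19. (x4 | x5 | ~x3) — x4 is true.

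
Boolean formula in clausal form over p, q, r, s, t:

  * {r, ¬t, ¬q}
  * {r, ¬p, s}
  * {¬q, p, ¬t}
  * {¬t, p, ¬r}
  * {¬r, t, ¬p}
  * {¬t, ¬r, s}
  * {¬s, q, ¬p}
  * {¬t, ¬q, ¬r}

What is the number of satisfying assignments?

11

Case analysis on r and t:
  r=T, t=T: a clause becomes empty — 0.
  r=T, t=F: remaining (p,q,s) ∈ {(F,F,F); (F,F,T); (F,T,F); (F,T,T)} — 4.
  r=F, t=T: remaining (p,q,s) ∈ {(F,F,F); (F,F,T)} — 2.
  r=F, t=F: 5 of the 8 assignments to (p,q,s) work.
Total: 0 + 4 + 2 + 5 = 11.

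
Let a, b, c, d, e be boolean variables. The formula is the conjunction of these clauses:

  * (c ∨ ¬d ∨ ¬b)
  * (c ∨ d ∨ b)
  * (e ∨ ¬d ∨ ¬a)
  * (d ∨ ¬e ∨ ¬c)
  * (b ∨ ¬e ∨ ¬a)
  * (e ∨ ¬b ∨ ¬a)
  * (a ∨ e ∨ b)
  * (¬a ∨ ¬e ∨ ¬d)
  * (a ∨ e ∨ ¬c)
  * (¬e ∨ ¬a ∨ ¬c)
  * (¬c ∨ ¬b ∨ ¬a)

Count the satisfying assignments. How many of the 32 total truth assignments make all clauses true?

7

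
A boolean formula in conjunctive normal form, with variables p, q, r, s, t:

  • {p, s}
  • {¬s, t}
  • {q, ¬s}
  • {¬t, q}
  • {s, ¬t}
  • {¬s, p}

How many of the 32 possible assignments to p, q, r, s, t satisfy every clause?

6

Satisfying assignments:
  p=T q=F r=F s=F t=F
  p=T q=F r=T s=F t=F
  p=T q=T r=F s=F t=F
  p=T q=T r=F s=T t=T
  p=T q=T r=T s=F t=F
  p=T q=T r=T s=T t=T
That's 6 in total.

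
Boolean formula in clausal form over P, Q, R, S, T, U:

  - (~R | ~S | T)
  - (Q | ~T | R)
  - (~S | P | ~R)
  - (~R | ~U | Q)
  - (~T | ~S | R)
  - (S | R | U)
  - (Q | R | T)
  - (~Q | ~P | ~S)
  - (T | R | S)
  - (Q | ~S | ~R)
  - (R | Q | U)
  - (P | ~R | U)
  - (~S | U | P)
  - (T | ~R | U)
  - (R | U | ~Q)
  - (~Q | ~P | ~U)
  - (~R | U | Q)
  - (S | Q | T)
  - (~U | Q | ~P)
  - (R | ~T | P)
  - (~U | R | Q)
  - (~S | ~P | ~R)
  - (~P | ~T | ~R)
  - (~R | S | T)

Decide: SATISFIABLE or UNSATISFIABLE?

Branch on P: take P = False.
Try Q = True.
Set R = False and propagate.
  then U is forced to True.
  then T is forced to False.
  then S is forced to True.
Every clause has at least one true literal under this assignment.
So P=0  Q=1  R=0  S=1  T=0  U=1 is a satisfying assignment.

SATISFIABLE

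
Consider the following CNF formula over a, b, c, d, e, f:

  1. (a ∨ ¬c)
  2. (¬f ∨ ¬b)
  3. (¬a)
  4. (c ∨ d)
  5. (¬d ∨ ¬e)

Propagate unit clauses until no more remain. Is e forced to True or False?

False

Unit clause (¬a) sets a = False.
(¬c ∨ a): since a = False, the clause reduces to (¬c). c = False.
(d ∨ c): since c = False, the clause reduces to (d). d = True.
(¬d ∨ ¬e) with d = True leaves only ¬e, so e = False.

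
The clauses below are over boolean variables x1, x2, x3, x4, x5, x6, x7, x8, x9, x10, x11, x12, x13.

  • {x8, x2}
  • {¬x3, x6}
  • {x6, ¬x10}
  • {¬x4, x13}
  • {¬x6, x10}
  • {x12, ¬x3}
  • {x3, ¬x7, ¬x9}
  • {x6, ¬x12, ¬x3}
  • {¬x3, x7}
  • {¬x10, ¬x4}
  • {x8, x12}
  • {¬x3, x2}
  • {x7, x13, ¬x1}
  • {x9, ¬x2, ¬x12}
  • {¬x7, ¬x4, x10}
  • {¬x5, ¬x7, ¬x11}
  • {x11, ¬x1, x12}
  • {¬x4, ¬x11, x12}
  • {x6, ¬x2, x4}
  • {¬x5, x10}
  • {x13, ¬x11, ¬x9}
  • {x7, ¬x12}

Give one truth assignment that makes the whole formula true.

x1=True, x2=True, x3=True, x4=False, x5=False, x6=True, x7=True, x8=True, x9=True, x10=True, x11=False, x12=True, x13=False

Pure literal: x5 appears only negated; assign x5 = False.
Pure literal: x8 appears only positively; assign x8 = True.
Try x1 = True.
For the remaining variables, x2 = True, x3 = True, x4 = False, x6 = True, x7 = True, x9 = True, x10 = True, x11 = False, x12 = True, x13 = False works.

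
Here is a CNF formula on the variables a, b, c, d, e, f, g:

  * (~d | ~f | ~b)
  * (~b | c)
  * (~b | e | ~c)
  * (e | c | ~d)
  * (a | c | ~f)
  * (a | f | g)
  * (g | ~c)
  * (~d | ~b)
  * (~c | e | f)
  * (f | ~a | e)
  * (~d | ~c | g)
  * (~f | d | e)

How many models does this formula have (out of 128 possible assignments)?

Split on c, then f.
  c=1, f=1: a free; 4 ways for (b,d,e,g) × 2^1 = 8.
  c=1, f=0: a free; 3 ways for (b,d,e,g) × 2^1 = 6.
  c=0, f=1: remaining (a,b,d,e,g) ∈ {(1,0,0,1,0); (1,0,0,1,1); (1,0,1,1,0); (1,0,1,1,1)} — 4.
  c=0, f=0: 7 of the 32 assignments to (a,b,d,e,g) work.
Total: 8 + 6 + 4 + 7 = 25.

25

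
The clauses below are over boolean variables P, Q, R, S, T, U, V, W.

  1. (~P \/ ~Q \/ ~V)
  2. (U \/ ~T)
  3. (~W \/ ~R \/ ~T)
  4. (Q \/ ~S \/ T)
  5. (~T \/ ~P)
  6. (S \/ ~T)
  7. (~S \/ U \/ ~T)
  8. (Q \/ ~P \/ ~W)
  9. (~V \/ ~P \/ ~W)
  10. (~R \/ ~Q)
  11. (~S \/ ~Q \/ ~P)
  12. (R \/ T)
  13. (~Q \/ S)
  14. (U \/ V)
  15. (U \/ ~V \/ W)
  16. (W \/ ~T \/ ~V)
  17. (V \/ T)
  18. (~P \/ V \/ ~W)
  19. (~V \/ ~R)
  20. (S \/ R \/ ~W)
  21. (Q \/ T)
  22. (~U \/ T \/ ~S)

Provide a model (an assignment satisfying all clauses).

P = False, Q = True, R = False, S = True, T = True, U = True, V = True, W = True

Check each clause:
  1. (~V \/ ~P \/ ~Q) — ~P is true.
  2. (~T \/ U) — U is true.
  3. (~W \/ ~T \/ ~R) — ~R is true.
  4. (~S \/ Q \/ T) — Q is true.
  5. (~P \/ ~T) — ~P is true.
  6. (S \/ ~T) — S is true.
  7. (U \/ ~S \/ ~T) — U is true.
  8. (~P \/ ~W \/ Q) — Q is true.
  9. (~V \/ ~W \/ ~P) — ~P is true.
  10. (~R \/ ~Q) — ~R is true.
  11. (~S \/ ~P \/ ~Q) — ~P is true.
  12. (R \/ T) — T is true.
  13. (S \/ ~Q) — S is true.
  14. (V \/ U) — U is true.
  15. (U \/ ~V \/ W) — W is true.
  16. (~T \/ ~V \/ W) — W is true.
  17. (V \/ T) — T is true.
  18. (~P \/ V \/ ~W) — ~P is true.
  19. (~R \/ ~V) — ~R is true.
  20. (R \/ ~W \/ S) — S is true.
  21. (T \/ Q) — Q is true.
  22. (T \/ ~S \/ ~U) — T is true.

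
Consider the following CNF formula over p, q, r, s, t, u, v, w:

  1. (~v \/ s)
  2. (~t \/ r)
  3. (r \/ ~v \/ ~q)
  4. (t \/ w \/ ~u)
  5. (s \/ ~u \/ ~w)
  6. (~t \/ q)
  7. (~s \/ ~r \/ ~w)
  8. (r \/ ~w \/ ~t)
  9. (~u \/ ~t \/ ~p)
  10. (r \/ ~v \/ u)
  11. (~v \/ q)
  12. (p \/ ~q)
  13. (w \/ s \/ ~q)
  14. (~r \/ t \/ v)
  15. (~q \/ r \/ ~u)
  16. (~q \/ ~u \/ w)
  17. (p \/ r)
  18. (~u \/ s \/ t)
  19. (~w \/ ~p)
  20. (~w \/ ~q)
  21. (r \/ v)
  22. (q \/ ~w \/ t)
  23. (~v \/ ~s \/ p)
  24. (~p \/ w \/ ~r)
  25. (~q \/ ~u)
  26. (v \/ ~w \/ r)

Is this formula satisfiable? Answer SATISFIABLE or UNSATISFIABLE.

UNSATISFIABLE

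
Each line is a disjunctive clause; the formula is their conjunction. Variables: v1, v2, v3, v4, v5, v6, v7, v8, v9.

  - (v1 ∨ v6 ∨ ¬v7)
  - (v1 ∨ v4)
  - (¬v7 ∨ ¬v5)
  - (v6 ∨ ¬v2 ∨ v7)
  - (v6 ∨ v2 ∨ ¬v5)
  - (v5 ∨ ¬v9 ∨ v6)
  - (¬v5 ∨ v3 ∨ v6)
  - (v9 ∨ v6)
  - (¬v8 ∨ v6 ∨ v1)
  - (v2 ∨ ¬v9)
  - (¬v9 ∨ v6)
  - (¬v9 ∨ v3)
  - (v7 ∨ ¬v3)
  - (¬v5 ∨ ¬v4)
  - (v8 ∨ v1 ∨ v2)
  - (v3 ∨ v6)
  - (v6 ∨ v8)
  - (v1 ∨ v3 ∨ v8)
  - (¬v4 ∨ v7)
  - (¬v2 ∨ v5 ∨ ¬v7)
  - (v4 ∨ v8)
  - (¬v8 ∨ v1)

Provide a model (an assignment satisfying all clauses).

v1=1, v2=0, v3=1, v4=1, v5=0, v6=1, v7=1, v8=1, v9=0

v1 occurs only positively in the remaining clauses — set v1 = True.
Pure literal: v6 appears only positively; assign v6 = True.
Set v2 = False and propagate.
  then v9 is forced to False.
For the remaining variables, v3 = True, v4 = True, v5 = False, v7 = True, v8 = True works.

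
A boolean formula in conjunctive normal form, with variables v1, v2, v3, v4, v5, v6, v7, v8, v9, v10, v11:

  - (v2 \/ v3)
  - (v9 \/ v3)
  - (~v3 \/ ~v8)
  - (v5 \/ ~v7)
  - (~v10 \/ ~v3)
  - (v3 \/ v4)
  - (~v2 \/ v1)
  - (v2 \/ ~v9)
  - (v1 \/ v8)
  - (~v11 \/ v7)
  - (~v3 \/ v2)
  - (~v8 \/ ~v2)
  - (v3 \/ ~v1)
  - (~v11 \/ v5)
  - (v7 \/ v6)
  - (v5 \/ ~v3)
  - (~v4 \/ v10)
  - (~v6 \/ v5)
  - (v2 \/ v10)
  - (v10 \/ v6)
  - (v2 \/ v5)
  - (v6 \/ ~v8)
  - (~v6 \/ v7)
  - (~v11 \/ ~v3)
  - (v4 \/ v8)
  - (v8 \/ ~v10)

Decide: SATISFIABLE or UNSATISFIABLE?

UNSATISFIABLE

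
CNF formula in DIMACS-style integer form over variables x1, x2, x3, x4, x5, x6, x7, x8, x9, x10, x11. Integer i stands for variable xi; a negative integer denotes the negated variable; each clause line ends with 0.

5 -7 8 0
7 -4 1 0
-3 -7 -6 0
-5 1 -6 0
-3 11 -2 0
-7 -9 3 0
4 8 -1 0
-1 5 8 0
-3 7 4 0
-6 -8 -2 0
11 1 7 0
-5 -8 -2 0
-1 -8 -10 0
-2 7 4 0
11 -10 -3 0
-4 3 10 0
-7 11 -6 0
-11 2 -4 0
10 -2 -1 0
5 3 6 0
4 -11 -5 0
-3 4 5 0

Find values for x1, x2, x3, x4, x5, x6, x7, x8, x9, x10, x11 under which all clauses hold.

x9 occurs only negated in the remaining clauses — set x9 = False.
Branch on x1: take x1 = False.
Set x2 = False and propagate.
Set x3 = False and propagate.
For the remaining variables, x4 = True, x5 = True, x6 = False, x7 = True, x8 = True, x10 = True, x11 = False works.

x1=F, x2=F, x3=F, x4=T, x5=T, x6=F, x7=T, x8=T, x9=F, x10=T, x11=F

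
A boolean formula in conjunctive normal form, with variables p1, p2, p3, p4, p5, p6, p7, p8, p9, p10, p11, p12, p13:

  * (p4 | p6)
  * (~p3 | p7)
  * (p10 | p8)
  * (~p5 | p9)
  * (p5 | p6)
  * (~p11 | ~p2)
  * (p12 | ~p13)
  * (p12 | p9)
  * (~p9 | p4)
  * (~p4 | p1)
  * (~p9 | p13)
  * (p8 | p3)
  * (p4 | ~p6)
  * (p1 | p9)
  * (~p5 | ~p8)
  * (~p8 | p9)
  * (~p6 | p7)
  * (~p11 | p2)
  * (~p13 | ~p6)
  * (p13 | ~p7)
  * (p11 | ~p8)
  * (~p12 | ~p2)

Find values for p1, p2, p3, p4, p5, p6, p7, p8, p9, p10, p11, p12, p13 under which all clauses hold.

p1=True, p2=False, p3=True, p4=True, p5=True, p6=False, p7=True, p8=False, p9=True, p10=True, p11=False, p12=True, p13=True

p1 occurs only positively in the remaining clauses — set p1 = True.
p10 occurs only positively in the remaining clauses — set p10 = True.
Try p2 = False.
  then p11 is forced to False.
  then p8 is forced to False.
  then p3 is forced to True.
  then p7 is forced to True.
  then p13 is forced to True.
  then p12 is forced to True.
  then p6 is forced to False.
  then p4 is forced to True.
  then p5 is forced to True.
  then p9 is forced to True.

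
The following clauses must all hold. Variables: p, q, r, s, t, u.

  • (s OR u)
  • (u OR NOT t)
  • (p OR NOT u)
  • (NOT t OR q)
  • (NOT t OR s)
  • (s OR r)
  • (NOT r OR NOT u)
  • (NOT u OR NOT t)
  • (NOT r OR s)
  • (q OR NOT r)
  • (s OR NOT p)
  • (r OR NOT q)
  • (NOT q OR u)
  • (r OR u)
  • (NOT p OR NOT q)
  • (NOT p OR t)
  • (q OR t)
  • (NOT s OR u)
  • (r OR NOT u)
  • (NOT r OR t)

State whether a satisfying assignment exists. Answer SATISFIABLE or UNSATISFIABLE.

UNSATISFIABLE

u = True:
  propagation gives p=True, r=False; an empty clause results — contradiction.
u = False:
  propagation gives s=True; an empty clause results — contradiction.
Every branch closes, so no satisfying assignment exists.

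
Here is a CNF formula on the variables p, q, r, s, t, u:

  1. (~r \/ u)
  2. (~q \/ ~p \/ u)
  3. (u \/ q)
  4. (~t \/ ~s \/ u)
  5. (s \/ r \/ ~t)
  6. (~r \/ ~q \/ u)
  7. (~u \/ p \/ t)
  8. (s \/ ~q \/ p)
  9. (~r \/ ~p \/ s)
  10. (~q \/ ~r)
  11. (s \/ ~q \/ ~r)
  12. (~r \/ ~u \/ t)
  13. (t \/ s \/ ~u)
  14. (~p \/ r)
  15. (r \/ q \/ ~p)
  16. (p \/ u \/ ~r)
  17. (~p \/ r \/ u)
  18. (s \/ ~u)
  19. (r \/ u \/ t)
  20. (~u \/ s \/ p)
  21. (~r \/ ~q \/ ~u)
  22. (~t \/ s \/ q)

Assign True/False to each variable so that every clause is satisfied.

p = True, q = False, r = True, s = True, t = True, u = True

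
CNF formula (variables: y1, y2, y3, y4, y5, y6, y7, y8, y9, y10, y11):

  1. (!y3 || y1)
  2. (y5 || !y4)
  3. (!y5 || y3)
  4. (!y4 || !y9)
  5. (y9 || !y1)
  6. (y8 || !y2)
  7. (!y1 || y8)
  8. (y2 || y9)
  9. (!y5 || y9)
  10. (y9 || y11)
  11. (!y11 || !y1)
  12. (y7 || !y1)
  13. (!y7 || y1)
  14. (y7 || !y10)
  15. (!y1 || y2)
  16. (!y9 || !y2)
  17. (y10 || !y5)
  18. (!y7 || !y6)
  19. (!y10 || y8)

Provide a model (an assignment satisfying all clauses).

y4 occurs only negated in the remaining clauses — set y4 = False.
Pure literal: y6 appears only negated; assign y6 = False.
Set y1 = False and propagate.
  then y3 is forced to False.
  then y5 is forced to False.
  then y7 is forced to False.
  then y10 is forced to False.
The remaining clauses are satisfied by y2 = True, y8 = True, y9 = False, y11 = True.

y1=F, y2=T, y3=F, y4=F, y5=F, y6=F, y7=F, y8=T, y9=F, y10=F, y11=T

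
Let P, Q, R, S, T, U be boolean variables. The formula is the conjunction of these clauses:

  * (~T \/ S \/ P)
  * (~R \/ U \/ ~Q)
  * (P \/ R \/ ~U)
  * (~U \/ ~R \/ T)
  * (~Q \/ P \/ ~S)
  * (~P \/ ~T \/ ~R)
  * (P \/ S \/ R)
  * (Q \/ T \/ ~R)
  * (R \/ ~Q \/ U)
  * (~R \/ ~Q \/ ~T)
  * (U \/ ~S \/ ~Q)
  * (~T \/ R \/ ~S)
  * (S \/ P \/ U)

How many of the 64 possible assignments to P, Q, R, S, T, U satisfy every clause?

12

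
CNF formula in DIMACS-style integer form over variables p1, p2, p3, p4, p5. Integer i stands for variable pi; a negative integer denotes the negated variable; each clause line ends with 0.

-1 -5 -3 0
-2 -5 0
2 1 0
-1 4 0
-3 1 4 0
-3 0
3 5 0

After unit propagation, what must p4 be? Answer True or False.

True

(~p3) is a unit clause: p3 = False.
(p3 | p5) with p3 = False leaves only p5, so p5 = True.
In (~p2 | ~p5), ~p5 is now false; ~p2 must hold, so p2 = False.
From (p1 | p2) and p2 = False: p1 = True.
(p4 | ~p1) with p1 = True leaves only p4, so p4 = True.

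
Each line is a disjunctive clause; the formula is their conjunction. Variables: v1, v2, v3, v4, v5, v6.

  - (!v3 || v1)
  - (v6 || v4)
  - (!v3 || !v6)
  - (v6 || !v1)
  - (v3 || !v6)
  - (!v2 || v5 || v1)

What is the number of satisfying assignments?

3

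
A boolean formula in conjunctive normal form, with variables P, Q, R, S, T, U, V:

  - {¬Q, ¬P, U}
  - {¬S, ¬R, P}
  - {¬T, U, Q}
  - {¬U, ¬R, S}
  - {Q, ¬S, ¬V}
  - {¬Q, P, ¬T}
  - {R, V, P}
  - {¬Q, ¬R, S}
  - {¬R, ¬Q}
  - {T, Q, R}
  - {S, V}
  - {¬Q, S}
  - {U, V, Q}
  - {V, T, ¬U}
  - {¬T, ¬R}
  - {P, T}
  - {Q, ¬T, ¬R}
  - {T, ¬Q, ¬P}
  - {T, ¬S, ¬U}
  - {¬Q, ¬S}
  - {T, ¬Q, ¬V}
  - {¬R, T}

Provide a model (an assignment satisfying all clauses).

P=T, Q=F, R=F, S=F, T=T, U=T, V=T

Set P = True and propagate.
Branch on Q: take Q = False.
The remaining clauses are satisfied by R = False, S = False, T = True, U = True, V = True.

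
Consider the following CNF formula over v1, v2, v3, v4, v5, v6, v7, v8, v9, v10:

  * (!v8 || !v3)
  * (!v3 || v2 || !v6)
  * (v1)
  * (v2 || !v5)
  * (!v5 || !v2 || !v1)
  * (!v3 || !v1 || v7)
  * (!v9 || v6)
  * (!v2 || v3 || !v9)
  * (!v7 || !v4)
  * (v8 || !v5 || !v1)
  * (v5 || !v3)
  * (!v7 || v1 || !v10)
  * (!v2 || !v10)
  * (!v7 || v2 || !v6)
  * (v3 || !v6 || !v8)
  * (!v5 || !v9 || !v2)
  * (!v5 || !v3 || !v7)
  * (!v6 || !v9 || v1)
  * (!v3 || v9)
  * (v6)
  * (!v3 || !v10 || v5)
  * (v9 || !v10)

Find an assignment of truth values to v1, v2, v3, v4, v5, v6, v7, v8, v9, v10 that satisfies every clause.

Unit propagation: (v1) forces v1 = True.
Unit propagation: (v6) forces v6 = True.
v4 occurs only negated in the remaining clauses — set v4 = False.
Pure literal: v10 appears only negated; assign v10 = False.
Branch on v2: take v2 = True.
  then v5 is forced to False.
  then v3 is forced to False.
  then v9 is forced to False.
  then v8 is forced to False.
v7 is now unconstrained; take v7 = True.
Every clause has at least one true literal under this assignment.

v1 = T, v2 = T, v3 = F, v4 = F, v5 = F, v6 = T, v7 = T, v8 = F, v9 = F, v10 = F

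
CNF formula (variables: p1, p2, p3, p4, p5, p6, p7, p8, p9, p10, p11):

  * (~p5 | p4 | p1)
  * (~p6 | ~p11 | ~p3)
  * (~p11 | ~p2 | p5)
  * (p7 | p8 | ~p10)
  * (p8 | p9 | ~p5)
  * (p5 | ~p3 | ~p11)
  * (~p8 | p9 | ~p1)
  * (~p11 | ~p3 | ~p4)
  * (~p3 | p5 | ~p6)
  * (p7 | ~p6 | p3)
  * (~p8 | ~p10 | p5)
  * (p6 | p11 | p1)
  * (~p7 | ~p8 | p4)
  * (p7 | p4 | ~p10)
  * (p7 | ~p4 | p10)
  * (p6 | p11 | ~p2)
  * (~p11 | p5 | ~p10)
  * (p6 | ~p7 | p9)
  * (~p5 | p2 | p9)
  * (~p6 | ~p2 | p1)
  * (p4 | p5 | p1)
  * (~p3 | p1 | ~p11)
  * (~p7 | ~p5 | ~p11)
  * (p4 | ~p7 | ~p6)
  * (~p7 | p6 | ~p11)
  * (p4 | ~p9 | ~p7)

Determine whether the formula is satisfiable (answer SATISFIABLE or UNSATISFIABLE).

Set p1 = False and propagate.
For the remaining variables, p2 = False, p3 = False, p4 = True, p5 = False, p6 = True, p7 = True, p8 = False, p9 = False, p10 = False, p11 = False works.
So p1=0  p2=0  p3=0  p4=1  p5=0  p6=1  p7=1  p8=0  p9=0  p10=0  p11=0 is a satisfying assignment.

SATISFIABLE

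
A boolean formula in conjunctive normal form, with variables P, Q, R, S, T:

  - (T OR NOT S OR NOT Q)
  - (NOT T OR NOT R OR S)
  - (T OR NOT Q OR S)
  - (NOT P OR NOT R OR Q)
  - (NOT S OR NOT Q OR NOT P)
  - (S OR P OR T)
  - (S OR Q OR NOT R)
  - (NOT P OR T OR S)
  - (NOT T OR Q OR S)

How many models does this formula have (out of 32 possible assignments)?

Case analysis on S and Q:
  S=1, Q=1: remaining (P,R,T) ∈ {(0,0,1); (0,1,1)} — 2.
  S=1, Q=0: T free; 3 ways for (P,R) × 2^1 = 6.
  S=0, Q=1: remaining (P,R,T) ∈ {(0,0,1); (1,0,1)} — 2.
  S=0, Q=0: a clause becomes empty — 0.
Total: 2 + 6 + 2 + 0 = 10.

10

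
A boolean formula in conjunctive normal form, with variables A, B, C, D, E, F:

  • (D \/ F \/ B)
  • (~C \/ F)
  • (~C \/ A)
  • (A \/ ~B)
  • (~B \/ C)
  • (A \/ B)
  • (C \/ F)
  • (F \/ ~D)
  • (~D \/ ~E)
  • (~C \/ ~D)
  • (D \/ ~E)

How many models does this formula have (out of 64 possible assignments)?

4

Satisfying assignments:
  A=T B=F C=F D=F E=F F=T
  A=T B=F C=F D=T E=F F=T
  A=T B=F C=T D=F E=F F=T
  A=T B=T C=T D=F E=F F=T
Count: 4.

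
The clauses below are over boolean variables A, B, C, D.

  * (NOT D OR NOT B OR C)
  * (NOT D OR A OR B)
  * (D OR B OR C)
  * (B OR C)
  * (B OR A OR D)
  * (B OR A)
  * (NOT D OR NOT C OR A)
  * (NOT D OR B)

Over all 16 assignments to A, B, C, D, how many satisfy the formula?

6

The models are:
  A=0 B=1 C=0 D=0
  A=0 B=1 C=1 D=0
  A=1 B=0 C=1 D=0
  A=1 B=1 C=0 D=0
  A=1 B=1 C=1 D=0
  A=1 B=1 C=1 D=1
Count: 6.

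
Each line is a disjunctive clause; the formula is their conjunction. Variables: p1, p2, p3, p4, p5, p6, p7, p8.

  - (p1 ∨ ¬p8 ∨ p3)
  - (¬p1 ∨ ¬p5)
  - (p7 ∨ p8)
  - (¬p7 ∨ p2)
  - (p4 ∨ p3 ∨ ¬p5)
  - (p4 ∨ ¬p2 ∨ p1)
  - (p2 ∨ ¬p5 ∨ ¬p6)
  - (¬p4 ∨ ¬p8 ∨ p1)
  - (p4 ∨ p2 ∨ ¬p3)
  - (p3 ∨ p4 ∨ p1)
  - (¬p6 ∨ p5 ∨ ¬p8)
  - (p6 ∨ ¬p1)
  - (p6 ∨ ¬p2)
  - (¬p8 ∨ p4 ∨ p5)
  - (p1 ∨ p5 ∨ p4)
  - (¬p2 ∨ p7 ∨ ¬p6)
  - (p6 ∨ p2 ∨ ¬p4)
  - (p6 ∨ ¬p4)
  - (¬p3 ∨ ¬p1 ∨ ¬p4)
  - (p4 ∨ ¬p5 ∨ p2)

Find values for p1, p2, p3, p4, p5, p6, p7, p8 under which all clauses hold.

p1 = 0, p2 = 1, p3 = 0, p4 = 1, p5 = 0, p6 = 1, p7 = 1, p8 = 0

Check each clause:
  1. (¬p8 ∨ p1 ∨ p3) — ¬p8 is true.
  2. (¬p5 ∨ ¬p1) — ¬p5 is true.
  3. (p7 ∨ p8) — p7 is true.
  4. (¬p7 ∨ p2) — p2 is true.
  5. (p4 ∨ p3 ∨ ¬p5) — p4 is true.
  6. (p4 ∨ p1 ∨ ¬p2) — p4 is true.
  7. (¬p6 ∨ p2 ∨ ¬p5) — p2 is true.
  8. (p1 ∨ ¬p4 ∨ ¬p8) — ¬p8 is true.
  9. (p2 ∨ p4 ∨ ¬p3) — p2 is true.
  10. (p1 ∨ p3 ∨ p4) — p4 is true.
  11. (¬p6 ∨ ¬p8 ∨ p5) — ¬p8 is true.
  12. (¬p1 ∨ p6) — ¬p1 is true.
  13. (¬p2 ∨ p6) — p6 is true.
  14. (¬p8 ∨ p5 ∨ p4) — ¬p8 is true.
  15. (p4 ∨ p5 ∨ p1) — p4 is true.
  16. (¬p6 ∨ p7 ∨ ¬p2) — p7 is true.
  17. (¬p4 ∨ p2 ∨ p6) — p2 is true.
  18. (¬p4 ∨ p6) — p6 is true.
  19. (¬p3 ∨ ¬p4 ∨ ¬p1) — ¬p3 is true.
  20. (p2 ∨ ¬p5 ∨ p4) — p2 is true.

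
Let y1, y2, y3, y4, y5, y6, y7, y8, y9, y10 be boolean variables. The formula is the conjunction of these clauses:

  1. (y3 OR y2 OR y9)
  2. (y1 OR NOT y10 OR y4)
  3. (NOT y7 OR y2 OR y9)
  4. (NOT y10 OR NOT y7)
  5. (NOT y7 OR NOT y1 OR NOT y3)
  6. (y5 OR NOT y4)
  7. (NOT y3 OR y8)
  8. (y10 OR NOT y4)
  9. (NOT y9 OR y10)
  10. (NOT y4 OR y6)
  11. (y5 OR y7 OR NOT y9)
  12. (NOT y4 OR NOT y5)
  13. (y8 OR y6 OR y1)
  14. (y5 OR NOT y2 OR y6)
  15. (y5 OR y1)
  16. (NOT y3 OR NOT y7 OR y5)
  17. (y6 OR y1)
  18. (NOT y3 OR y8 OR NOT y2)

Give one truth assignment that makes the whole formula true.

y1 = False  y2 = True  y3 = False  y4 = False  y5 = True  y6 = True  y7 = True  y8 = False  y9 = False  y10 = False

Pure literal: y6 appears only positively; assign y6 = True.
Branch on y1: take y1 = False.
  then y5 is forced to True.
  then y4 is forced to False.
  then y10 is forced to False.
  then y9 is forced to False.
For the remaining variables, y2 = True, y3 = False, y7 = True, y8 = False works.
Check each clause:
  1. (y9 OR y2 OR y3) — y2 is true.
  2. (y4 OR NOT y10 OR y1) — NOT y10 is true.
  3. (y9 OR NOT y7 OR y2) — y2 is true.
  4. (NOT y10 OR NOT y7) — NOT y10 is true.
  5. (NOT y7 OR NOT y3 OR NOT y1) — NOT y3 is true.
  6. (NOT y4 OR y5) — NOT y4 is true.
  7. (NOT y3 OR y8) — NOT y3 is true.
  8. (NOT y4 OR y10) — NOT y4 is true.
  9. (y10 OR NOT y9) — NOT y9 is true.
  10. (y6 OR NOT y4) — NOT y4 is true.
  11. (NOT y9 OR y5 OR y7) — y7 is true.
  12. (NOT y4 OR NOT y5) — NOT y4 is true.
  13. (y1 OR y6 OR y8) — y6 is true.
  14. (y5 OR NOT y2 OR y6) — y5 is true.
  15. (y1 OR y5) — y5 is true.
  16. (NOT y7 OR NOT y3 OR y5) — y5 is true.
  17. (y6 OR y1) — y6 is true.
  18. (y8 OR NOT y3 OR NOT y2) — NOT y3 is true.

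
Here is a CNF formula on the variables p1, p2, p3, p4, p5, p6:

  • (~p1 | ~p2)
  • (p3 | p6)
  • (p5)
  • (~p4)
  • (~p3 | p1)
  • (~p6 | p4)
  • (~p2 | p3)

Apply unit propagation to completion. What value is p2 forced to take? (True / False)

False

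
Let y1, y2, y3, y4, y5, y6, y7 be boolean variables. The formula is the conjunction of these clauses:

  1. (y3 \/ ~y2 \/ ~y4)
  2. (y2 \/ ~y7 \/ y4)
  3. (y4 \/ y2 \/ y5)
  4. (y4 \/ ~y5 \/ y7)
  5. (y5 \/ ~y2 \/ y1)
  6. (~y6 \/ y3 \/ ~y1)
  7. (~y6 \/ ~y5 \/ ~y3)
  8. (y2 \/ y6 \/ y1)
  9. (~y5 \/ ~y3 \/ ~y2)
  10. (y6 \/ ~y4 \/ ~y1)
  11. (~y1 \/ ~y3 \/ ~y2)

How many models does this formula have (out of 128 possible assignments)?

Case analysis on y2 and y1:
  y2=1, y1=1: remaining (y3,y4,y5,y6,y7) ∈ {(0,0,0,0,0); (0,0,0,0,1); (0,0,1,0,1)} — 3.
  y2=1, y1=0: remaining (y3,y4,y5,y6,y7) ∈ {(0,0,1,0,1); (0,0,1,1,1)} — 2.
  y2=0, y1=1: remaining (y3,y4,y5,y6,y7) ∈ {(1,1,0,1,0); (1,1,0,1,1)} — 2.
  y2=0, y1=0: y7 free; 3 ways for (y3,y4,y5,y6) × 2^1 = 6.
Total: 3 + 2 + 2 + 6 = 13.

13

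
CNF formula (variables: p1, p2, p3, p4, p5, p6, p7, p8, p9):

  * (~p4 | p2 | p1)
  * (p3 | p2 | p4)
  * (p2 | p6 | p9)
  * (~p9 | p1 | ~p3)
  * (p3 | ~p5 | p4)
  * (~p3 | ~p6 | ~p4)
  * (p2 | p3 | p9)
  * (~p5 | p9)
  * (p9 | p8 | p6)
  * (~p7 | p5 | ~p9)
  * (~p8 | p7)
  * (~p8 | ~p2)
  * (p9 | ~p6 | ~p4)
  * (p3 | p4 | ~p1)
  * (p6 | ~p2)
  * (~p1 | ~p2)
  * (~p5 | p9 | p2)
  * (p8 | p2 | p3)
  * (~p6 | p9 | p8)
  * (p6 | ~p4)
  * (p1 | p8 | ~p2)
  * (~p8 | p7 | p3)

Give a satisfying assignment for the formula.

Branch on p1: take p1 = True.
  then p2 is forced to False.
Try p3 = True.
The remaining clauses are satisfied by p4 = False, p5 = True, p6 = False, p7 = True, p8 = True, p9 = True.

p1=True  p2=False  p3=True  p4=False  p5=True  p6=False  p7=True  p8=True  p9=True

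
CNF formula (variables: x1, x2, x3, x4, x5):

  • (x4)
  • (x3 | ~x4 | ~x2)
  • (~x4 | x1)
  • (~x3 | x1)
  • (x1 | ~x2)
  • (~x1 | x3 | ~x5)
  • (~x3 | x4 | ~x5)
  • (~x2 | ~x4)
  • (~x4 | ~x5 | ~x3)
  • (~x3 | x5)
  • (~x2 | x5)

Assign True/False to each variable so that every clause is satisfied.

x1 = True  x2 = False  x3 = False  x4 = True  x5 = False

The clause (x4) is unit: x4 must be True.
The clause (x1) is unit: x1 must be True.
(~x2) is a unit clause, so x2 = False.
Try x3 = False.
  then x5 is forced to False.
Check each clause:
  1. (x4) — x4 is true.
  2. (x3 | ~x2 | ~x4) — ~x2 is true.
  3. (x1 | ~x4) — x1 is true.
  4. (x1 | ~x3) — x1 is true.
  5. (~x2 | x1) — x1 is true.
  6. (x3 | ~x1 | ~x5) — ~x5 is true.
  7. (~x5 | x4 | ~x3) — ~x5 is true.
  8. (~x2 | ~x4) — ~x2 is true.
  9. (~x3 | ~x5 | ~x4) — ~x5 is true.
  10. (x5 | ~x3) — ~x3 is true.
  11. (~x2 | x5) — ~x2 is true.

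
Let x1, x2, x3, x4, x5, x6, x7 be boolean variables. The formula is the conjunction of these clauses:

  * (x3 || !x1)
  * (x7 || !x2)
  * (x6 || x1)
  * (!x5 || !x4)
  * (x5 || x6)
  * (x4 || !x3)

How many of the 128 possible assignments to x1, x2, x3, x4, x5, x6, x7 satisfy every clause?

15

Case analysis on x1 and x3:
  x1=1, x3=1: remaining (x2,x4,x5,x6,x7) ∈ {(0,1,0,1,0); (0,1,0,1,1); (1,1,0,1,1)} — 3.
  x1=1, x3=0: a clause becomes empty — 0.
  x1=0, x3=1: remaining (x2,x4,x5,x6,x7) ∈ {(0,1,0,1,0); (0,1,0,1,1); (1,1,0,1,1)} — 3.
  x1=0, x3=0: 9 of the 32 assignments to (x2,x4,x5,x6,x7) work.
Total: 3 + 0 + 3 + 9 = 15.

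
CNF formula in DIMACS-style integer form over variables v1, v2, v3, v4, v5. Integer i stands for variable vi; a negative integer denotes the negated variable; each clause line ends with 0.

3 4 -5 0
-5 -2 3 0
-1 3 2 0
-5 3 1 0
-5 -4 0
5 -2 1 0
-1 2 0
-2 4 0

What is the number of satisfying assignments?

Split on v2, then v5.
  v2=1, v5=1: a clause becomes empty — 0.
  v2=1, v5=0: remaining (v1,v3,v4) ∈ {(1,0,1); (1,1,1)} — 2.
  v2=0, v5=1: remaining (v1,v3,v4) ∈ {(0,1,0)} — 1.
  v2=0, v5=0: remaining (v1,v3,v4) ∈ {(0,0,0); (0,0,1); (0,1,0); (0,1,1)} — 4.
Total: 0 + 2 + 1 + 4 = 7.

7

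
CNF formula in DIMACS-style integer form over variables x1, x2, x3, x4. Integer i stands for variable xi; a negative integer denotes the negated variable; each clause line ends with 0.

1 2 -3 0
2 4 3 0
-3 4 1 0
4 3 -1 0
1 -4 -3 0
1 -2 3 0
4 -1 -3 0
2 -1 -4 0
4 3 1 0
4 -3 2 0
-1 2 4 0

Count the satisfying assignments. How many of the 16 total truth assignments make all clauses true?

3

Satisfying assignments:
  x1=F x2=F x3=F x4=T
  x1=T x2=T x3=F x4=T
  x1=T x2=T x3=T x4=T
Count: 3.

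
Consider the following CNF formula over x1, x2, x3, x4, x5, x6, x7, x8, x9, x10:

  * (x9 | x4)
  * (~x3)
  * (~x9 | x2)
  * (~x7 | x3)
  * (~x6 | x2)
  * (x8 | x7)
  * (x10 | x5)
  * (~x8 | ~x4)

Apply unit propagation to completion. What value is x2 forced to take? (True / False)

Unit clause (~x3) sets x3 = False.
In (~x7 | x3), x3 is now false; ~x7 must hold, so x7 = False.
(x7 | x8) with x7 = False leaves only x8, so x8 = True.
(~x8 | ~x4): since x8 = True, the clause reduces to (~x4). x4 = False.
(x4 | x9): since x4 = False, the clause reduces to (x9). x9 = True.
(x2 | ~x9): since x9 = True, the clause reduces to (x2). x2 = True.

True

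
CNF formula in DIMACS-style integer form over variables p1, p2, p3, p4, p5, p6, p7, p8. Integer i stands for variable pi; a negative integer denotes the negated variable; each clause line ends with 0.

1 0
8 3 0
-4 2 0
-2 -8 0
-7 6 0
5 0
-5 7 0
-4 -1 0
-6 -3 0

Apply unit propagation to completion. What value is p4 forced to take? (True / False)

(p1) is a unit clause: p1 = True.
Unit clause (p5) sets p5 = True.
(~p5 | p7): since p5 = True, the clause reduces to (p7). p7 = True.
In (~p7 | p6), ~p7 is now false; p6 must hold, so p6 = True.
From (~p1 | ~p4) and p1 = True: p4 = False.

False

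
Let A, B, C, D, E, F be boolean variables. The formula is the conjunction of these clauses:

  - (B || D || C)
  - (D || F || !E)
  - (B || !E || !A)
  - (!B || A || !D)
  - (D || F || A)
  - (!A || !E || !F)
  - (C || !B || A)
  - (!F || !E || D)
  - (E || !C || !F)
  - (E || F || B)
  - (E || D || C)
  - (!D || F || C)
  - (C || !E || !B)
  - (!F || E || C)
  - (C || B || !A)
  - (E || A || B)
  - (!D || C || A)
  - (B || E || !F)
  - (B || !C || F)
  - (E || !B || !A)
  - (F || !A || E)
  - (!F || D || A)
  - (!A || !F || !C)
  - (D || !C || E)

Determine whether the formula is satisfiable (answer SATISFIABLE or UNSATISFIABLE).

SATISFIABLE

Set A = False and propagate.
The remaining clauses are satisfied by B = False, C = True, D = True, E = True, F = True.
So A=0  B=0  C=1  D=1  E=1  F=1 is a satisfying assignment.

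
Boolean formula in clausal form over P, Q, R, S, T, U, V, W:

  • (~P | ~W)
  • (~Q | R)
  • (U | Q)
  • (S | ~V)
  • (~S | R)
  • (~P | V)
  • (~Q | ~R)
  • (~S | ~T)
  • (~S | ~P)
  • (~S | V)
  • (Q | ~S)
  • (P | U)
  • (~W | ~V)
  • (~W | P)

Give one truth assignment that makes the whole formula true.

P=F  Q=F  R=T  S=F  T=F  U=T  V=F  W=F

Check each clause:
  1. (~P | ~W) — ~W is true.
  2. (~Q | R) — R is true.
  3. (U | Q) — U is true.
  4. (~V | S) — ~V is true.
  5. (~S | R) — R is true.
  6. (V | ~P) — ~P is true.
  7. (~Q | ~R) — ~Q is true.
  8. (~S | ~T) — ~T is true.
  9. (~P | ~S) — ~S is true.
  10. (V | ~S) — ~S is true.
  11. (~S | Q) — ~S is true.
  12. (U | P) — U is true.
  13. (~W | ~V) — ~W is true.
  14. (~W | P) — ~W is true.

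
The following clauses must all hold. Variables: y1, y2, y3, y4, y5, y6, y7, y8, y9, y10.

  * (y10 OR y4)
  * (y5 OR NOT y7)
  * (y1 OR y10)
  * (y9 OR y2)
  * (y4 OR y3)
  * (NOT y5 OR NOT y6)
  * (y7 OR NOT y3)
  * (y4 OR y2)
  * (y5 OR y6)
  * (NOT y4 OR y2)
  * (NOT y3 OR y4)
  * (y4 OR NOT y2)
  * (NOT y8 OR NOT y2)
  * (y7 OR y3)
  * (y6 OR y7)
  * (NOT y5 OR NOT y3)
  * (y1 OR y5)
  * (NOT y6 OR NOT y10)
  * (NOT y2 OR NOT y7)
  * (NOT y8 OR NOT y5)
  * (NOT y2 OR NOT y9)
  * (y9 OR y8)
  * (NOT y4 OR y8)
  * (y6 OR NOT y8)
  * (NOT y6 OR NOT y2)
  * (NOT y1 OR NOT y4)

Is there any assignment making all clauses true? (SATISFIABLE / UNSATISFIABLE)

UNSATISFIABLE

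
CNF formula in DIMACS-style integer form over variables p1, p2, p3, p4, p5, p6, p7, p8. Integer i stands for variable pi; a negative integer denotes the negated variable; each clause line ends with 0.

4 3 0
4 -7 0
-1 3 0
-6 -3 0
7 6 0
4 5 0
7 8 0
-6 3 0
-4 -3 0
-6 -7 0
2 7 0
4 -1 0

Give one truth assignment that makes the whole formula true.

Pure literal: p1 appears only negated; assign p1 = False.
Try p2 = False.
  then p7 is forced to True.
  then p4 is forced to True.
  then p3 is forced to False.
  then p6 is forced to False.
p5, p8 are now unconstrained; take p5 = False, p8 = False.

p1=False, p2=False, p3=False, p4=True, p5=False, p6=False, p7=True, p8=False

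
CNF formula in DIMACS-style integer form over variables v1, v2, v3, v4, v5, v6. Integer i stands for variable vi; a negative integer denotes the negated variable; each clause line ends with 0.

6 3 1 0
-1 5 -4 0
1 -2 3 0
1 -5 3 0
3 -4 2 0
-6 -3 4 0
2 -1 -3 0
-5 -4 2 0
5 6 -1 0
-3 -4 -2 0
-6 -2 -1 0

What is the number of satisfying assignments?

13

Case analysis on v1 and v3:
  v1=1, v3=1: remaining (v2,v4,v5,v6) ∈ {(1,0,1,0)} — 1.
  v1=1, v3=0: 5 of the 16 assignments to (v2,v4,v5,v6) work.
  v1=0, v3=1: 6 of the 16 assignments to (v2,v4,v5,v6) work.
  v1=0, v3=0: remaining (v2,v4,v5,v6) ∈ {(0,0,0,1)} — 1.
Total: 1 + 5 + 6 + 1 = 13.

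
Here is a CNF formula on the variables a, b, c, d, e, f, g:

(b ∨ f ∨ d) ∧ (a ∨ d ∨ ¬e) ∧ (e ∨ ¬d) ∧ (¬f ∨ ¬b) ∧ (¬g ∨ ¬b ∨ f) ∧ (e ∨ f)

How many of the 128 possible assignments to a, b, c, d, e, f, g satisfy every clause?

Split on f, then b.
  f=1, b=1: a clause becomes empty — 0.
  f=1, b=0: c, g free; 5 ways for (a,d,e) × 2^2 = 20.
  f=0, b=1: c free; 3 ways for (a,d,e,g) × 2^1 = 6.
  f=0, b=0: forces d=1; e=1; a, c, g free → 2^3 = 8.
Total: 0 + 20 + 6 + 8 = 34.

34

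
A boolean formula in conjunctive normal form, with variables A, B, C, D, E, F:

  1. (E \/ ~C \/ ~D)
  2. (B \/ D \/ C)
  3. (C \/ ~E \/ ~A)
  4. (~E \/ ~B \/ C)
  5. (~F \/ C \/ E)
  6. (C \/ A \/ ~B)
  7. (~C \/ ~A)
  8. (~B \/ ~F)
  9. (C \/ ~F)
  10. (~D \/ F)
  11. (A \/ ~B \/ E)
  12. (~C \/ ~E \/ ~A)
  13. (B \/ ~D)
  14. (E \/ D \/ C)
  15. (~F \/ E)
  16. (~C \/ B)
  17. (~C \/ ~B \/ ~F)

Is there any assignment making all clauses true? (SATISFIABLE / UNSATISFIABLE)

Try A = False.
Try B = True.
  then C is forced to True.
  then F is forced to False.
  then D is forced to False.
  then E is forced to True.
So A=F, B=T, C=T, D=F, E=T, F=F is a satisfying assignment.

SATISFIABLE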